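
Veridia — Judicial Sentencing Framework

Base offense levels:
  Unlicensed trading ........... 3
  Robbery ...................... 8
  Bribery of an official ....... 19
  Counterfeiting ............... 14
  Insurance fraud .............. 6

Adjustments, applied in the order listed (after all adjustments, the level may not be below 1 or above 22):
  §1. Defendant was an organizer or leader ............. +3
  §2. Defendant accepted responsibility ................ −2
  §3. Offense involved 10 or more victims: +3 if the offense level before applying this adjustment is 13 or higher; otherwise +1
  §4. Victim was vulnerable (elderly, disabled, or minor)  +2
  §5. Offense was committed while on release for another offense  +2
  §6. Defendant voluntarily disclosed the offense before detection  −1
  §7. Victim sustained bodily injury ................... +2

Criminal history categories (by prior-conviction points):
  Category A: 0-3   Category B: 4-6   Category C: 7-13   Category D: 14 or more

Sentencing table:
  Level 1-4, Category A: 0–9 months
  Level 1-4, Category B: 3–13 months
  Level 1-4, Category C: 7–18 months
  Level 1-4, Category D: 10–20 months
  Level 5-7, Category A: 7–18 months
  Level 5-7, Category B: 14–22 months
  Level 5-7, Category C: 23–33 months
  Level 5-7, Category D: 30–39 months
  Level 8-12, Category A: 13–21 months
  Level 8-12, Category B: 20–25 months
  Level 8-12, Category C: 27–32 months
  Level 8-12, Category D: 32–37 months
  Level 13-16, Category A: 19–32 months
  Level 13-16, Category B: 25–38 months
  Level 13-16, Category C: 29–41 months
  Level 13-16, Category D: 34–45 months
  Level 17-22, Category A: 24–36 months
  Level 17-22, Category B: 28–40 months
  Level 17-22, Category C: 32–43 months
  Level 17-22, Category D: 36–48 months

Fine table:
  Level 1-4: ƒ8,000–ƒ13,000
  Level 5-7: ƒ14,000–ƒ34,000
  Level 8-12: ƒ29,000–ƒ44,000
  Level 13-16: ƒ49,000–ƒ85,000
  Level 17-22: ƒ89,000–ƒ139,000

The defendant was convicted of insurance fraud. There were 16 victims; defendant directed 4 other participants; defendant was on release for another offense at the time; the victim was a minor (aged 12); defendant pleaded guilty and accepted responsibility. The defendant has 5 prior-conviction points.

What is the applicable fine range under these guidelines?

Base offense level for insurance fraud: 6.
§1 applies: 6 + 3 = 9.
§2 applies: 9 − 2 = 7.
§3 applies (level before this adjustment is 7 < 13, so +1): 7 + 1 = 8.
§4 applies: 8 + 2 = 10.
§5 applies: 10 + 2 = 12.
§6 does not apply.
§7 does not apply.
Final offense level: 12.
Level 12 falls in the 8-12 band.
Fine table: Level 8-12 → ƒ29,000–ƒ44,000.

ƒ29,000–ƒ44,000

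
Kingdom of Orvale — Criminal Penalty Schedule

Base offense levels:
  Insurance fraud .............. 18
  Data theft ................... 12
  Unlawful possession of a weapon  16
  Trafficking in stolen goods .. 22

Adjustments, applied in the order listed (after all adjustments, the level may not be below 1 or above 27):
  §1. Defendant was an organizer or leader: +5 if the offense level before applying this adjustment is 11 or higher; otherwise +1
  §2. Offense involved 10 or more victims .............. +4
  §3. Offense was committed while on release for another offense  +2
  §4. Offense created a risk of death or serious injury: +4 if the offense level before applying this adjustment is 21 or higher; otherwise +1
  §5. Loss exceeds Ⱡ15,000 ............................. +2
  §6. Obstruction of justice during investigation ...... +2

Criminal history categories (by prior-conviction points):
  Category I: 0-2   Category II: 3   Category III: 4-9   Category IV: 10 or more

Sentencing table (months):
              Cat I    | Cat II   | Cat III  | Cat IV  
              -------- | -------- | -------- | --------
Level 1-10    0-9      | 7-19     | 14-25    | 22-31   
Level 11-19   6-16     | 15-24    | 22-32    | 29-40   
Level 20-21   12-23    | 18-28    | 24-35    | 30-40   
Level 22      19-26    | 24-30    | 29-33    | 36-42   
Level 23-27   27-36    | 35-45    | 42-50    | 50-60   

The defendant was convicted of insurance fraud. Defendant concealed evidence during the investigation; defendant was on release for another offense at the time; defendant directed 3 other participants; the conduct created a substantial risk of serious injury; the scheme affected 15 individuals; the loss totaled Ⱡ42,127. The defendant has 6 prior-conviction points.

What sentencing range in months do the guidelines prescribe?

Base offense level for insurance fraud: 18.
§1 applies (level before this adjustment is 18 ≥ 11, so +5): 18 + 5 = 23.
§2 applies: 23 + 4 = 27.
§3 applies: 27 + 2 = 29.
§4 applies (level before this adjustment is 29 ≥ 21, so +4): 29 + 4 = 33.
§5 applies: 33 + 2 = 35.
§6 applies: 35 + 2 = 37.
Level 37 exceeds the maximum of 27; capped at 27.
Final offense level: 27.
Criminal history: 6 prior points → Category III (4-9).
Level 27 falls in the 23-27 band.
Grid: Level 23-27 × Category III = 42-50 months.

42-50 months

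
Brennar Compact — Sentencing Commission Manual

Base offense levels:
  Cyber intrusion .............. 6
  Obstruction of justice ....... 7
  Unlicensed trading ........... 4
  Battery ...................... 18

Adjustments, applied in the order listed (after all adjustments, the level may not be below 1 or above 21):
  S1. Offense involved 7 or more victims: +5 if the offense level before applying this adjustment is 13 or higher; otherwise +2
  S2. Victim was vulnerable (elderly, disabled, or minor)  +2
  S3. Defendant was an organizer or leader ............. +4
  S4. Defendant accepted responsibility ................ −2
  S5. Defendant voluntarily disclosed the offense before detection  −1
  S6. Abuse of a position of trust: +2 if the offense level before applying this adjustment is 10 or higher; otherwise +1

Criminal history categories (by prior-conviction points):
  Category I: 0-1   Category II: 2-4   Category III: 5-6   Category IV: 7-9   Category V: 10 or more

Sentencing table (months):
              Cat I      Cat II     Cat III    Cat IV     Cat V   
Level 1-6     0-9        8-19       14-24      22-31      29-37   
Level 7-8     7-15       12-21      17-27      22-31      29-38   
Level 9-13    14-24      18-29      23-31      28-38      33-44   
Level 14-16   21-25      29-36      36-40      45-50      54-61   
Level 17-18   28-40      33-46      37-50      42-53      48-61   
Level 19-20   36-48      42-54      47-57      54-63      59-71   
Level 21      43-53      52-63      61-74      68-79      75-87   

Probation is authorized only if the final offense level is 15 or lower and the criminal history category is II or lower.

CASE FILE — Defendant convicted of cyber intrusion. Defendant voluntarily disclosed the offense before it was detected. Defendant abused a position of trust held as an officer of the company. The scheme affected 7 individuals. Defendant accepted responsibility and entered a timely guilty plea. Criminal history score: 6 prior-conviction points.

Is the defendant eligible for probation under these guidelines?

Base offense level for cyber intrusion: 6.
S1 applies (level before this adjustment is 6 < 13, so +2): 6 + 2 = 8.
S4 applies: 8 − 2 = 6.
S5 applies: 6 − 1 = 5.
S6 applies (level before this adjustment is 5 < 10, so +1): 5 + 1 = 6.
Final offense level: 6.
Criminal history: 6 prior points → Category III (5-6).
Level 6 falls in the 1-6 band.
Grid: Level 1-6 × Category III = 14-24 months.
Probation check: level 6 ≤ 15 and category III > II → not eligible.

No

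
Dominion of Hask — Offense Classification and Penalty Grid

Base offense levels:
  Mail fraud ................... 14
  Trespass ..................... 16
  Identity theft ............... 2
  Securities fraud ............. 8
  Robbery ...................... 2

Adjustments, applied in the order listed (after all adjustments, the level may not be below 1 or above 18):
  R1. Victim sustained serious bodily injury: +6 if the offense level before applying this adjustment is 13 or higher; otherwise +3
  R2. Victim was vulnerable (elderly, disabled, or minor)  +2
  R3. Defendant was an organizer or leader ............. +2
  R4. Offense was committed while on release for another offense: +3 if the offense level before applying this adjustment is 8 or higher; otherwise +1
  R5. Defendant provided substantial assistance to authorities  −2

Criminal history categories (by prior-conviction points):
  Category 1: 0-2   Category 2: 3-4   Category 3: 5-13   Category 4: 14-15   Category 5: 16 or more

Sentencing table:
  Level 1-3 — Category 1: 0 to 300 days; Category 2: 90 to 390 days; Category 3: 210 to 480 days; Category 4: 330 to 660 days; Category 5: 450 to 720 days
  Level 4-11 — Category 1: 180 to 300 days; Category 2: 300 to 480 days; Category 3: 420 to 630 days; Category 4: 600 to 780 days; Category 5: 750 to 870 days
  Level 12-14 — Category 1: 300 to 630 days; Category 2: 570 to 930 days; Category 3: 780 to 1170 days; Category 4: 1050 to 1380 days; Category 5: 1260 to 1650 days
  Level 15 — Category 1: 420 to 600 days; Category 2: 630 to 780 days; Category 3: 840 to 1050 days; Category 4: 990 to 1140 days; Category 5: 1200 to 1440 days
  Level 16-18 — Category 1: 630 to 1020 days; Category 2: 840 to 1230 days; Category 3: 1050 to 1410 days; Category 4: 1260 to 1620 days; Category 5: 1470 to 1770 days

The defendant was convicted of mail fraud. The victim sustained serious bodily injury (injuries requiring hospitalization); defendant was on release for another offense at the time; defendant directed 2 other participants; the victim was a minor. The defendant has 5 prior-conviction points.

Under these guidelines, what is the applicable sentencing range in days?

Base offense level for mail fraud: 14.
R1 applies (level before this adjustment is 14 ≥ 13, so +6): 14 + 6 = 20.
R2 applies: 20 + 2 = 22.
R3 applies: 22 + 2 = 24.
R4 applies (level before this adjustment is 24 ≥ 8, so +3): 24 + 3 = 27.
Level 27 exceeds the maximum of 18; capped at 18.
Final offense level: 18.
Criminal history: 5 prior points → Category 3 (5-13).
Level 18 falls in the 16-18 band.
Grid: Level 16-18 × Category 3 = 1050-1410 days.

1050-1410 days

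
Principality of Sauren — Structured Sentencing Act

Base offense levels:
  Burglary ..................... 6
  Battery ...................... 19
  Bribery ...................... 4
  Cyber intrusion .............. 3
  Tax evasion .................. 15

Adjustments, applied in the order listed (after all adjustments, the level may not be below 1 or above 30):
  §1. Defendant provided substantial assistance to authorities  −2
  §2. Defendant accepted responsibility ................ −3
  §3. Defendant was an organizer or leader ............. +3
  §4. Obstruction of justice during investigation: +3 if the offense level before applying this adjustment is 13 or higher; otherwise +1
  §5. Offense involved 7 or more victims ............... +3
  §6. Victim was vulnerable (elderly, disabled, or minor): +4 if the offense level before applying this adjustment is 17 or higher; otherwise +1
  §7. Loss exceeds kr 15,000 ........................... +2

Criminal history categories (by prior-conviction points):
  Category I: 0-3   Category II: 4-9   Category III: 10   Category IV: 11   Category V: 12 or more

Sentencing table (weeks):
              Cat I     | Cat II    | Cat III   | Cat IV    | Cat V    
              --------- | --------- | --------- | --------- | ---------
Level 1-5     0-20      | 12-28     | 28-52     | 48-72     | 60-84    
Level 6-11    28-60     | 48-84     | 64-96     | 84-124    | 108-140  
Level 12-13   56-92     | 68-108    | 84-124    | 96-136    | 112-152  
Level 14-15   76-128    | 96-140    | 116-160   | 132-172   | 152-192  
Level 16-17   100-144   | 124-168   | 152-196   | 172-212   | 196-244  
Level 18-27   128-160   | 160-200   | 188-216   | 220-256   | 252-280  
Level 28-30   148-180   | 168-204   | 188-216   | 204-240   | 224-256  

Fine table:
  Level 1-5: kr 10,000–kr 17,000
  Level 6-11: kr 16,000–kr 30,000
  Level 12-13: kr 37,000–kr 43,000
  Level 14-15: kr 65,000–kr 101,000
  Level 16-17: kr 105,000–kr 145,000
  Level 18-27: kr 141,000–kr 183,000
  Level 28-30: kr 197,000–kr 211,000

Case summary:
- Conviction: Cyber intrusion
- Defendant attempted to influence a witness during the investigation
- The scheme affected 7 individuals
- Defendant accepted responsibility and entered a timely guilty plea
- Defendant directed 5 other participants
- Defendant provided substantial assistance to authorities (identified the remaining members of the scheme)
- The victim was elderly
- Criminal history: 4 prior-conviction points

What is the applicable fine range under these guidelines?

Base offense level for cyber intrusion: 3.
§1 applies: 3 − 2 = 1.
§2 applies: 1 − 3 = -2.
§3 applies: -2 + 3 = 1.
§4 applies (level before this adjustment is 1 < 13, so +1): 1 + 1 = 2.
§5 applies: 2 + 3 = 5.
§6 applies (level before this adjustment is 5 < 17, so +1): 5 + 1 = 6.
§7 does not apply.
Final offense level: 6.
Level 6 falls in the 6-11 band.
Fine table: Level 6-11 → kr 16,000–kr 30,000.

kr 16,000–kr 30,000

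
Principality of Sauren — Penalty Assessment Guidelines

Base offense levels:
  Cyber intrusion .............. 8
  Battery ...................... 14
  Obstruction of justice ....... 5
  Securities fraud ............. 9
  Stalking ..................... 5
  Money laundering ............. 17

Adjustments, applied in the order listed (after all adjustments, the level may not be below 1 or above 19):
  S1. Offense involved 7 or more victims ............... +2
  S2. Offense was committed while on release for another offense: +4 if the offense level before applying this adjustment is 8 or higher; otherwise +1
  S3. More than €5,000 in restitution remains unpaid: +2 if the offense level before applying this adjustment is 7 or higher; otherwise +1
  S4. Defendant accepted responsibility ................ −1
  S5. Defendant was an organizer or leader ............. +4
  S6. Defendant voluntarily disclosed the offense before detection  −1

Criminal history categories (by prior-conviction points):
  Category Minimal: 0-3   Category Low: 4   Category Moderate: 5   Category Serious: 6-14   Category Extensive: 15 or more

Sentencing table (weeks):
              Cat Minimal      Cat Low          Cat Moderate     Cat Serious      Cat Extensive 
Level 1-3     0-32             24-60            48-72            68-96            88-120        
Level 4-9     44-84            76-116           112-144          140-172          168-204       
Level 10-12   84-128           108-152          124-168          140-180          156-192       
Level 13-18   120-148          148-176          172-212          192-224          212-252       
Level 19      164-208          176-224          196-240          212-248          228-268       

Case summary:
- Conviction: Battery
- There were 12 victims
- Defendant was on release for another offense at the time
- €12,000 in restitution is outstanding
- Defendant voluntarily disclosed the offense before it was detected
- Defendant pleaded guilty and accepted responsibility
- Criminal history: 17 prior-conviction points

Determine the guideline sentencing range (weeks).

228-268 weeks

Base offense level for battery: 14.
S1 applies: 14 + 2 = 16.
S2 applies (level before this adjustment is 16 ≥ 8, so +4): 16 + 4 = 20.
S3 applies (level before this adjustment is 20 ≥ 7, so +2): 20 + 2 = 22.
S4 applies: 22 − 1 = 21.
S5 does not apply.
S6 applies: 21 − 1 = 20.
Level 20 exceeds the maximum of 19; capped at 19.
Final offense level: 19.
Criminal history: 17 prior points → Category Extensive (15+).
Level 19 falls in the 19 band.
Grid: Level 19 × Category Extensive = 228-268 weeks.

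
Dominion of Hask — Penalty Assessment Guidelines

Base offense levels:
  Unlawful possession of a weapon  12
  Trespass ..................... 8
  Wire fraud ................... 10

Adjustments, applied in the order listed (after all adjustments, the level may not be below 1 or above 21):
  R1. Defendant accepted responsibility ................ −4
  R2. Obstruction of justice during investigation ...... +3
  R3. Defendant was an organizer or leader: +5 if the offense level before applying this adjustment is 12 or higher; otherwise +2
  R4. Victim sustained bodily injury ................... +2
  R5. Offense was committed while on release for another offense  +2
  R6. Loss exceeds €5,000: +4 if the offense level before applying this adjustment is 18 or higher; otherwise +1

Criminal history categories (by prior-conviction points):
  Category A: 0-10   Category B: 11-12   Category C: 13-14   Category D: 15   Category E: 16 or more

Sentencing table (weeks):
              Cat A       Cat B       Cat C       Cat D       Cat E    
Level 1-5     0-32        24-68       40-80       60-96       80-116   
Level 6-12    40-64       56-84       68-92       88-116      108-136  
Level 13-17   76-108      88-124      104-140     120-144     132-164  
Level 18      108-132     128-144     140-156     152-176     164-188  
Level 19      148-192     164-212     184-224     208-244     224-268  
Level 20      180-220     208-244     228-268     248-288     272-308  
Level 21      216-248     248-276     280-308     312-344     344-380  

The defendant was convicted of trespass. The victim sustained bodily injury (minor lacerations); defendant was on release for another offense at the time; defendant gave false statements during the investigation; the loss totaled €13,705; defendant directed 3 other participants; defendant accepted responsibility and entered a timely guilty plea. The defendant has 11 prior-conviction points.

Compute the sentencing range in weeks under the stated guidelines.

Base offense level for trespass: 8.
R1 applies: 8 − 4 = 4.
R2 applies: 4 + 3 = 7.
R3 applies (level before this adjustment is 7 < 12, so +2): 7 + 2 = 9.
R4 applies: 9 + 2 = 11.
R5 applies: 11 + 2 = 13.
R6 applies (level before this adjustment is 13 < 18, so +1): 13 + 1 = 14.
Final offense level: 14.
Criminal history: 11 prior points → Category B (11-12).
Level 14 falls in the 13-17 band.
Grid: Level 13-17 × Category B = 88-124 weeks.

88-124 weeks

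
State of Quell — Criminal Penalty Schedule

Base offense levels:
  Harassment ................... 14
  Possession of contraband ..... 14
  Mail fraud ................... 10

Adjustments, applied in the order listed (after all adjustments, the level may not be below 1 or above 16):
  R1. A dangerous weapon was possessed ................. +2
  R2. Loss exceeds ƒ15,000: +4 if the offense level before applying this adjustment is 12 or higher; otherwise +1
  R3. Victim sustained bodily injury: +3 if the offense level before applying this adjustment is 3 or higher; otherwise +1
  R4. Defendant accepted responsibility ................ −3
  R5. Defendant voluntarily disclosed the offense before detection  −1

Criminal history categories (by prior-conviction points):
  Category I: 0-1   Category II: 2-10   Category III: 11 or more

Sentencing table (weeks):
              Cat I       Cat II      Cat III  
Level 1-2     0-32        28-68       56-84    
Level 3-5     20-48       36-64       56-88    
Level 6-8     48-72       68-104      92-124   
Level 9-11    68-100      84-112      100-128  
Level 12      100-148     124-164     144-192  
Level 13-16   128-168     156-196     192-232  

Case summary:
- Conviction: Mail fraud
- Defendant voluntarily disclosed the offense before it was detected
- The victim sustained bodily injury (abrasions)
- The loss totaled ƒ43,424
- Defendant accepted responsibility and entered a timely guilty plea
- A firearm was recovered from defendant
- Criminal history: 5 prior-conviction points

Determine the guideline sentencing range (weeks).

Base offense level for mail fraud: 10.
R1 applies: 10 + 2 = 12.
R2 applies (level before this adjustment is 12 ≥ 12, so +4): 12 + 4 = 16.
R3 applies (level before this adjustment is 16 ≥ 3, so +3): 16 + 3 = 19.
R4 applies: 19 − 3 = 16.
R5 applies: 16 − 1 = 15.
Final offense level: 15.
Criminal history: 5 prior points → Category II (2-10).
Level 15 falls in the 13-16 band.
Grid: Level 13-16 × Category II = 156-196 weeks.

156-196 weeks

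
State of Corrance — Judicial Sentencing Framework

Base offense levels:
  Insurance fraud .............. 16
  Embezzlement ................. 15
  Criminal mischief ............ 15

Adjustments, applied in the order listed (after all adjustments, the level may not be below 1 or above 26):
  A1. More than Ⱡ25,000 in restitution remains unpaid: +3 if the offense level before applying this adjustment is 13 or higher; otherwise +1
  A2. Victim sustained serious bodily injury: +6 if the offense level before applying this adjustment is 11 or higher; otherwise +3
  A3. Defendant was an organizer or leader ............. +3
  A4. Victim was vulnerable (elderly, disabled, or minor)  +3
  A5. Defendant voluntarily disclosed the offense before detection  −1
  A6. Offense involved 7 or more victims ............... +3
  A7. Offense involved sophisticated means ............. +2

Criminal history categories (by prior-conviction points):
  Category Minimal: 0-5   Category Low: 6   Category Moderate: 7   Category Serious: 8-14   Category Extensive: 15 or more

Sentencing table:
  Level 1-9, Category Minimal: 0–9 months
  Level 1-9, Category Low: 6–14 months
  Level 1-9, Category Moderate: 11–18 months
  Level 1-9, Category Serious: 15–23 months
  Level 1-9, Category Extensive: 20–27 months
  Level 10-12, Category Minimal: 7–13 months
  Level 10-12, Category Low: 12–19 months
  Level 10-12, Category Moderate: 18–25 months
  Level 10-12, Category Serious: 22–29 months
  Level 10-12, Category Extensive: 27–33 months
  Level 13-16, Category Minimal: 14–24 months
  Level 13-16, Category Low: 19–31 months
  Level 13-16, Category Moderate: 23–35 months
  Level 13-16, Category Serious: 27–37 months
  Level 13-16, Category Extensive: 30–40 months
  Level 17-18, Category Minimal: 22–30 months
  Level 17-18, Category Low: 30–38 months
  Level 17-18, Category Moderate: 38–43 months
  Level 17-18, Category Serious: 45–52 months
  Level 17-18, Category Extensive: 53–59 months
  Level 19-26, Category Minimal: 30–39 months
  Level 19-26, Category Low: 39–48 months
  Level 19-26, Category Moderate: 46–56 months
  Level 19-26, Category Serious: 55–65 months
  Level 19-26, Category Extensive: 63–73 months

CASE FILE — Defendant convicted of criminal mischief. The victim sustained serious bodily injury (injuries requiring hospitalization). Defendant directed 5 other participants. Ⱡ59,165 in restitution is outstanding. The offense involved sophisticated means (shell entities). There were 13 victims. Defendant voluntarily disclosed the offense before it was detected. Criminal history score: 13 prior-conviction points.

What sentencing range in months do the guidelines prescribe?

55-65 months

Base offense level for criminal mischief: 15.
A1 applies (level before this adjustment is 15 ≥ 13, so +3): 15 + 3 = 18.
A2 applies (level before this adjustment is 18 ≥ 11, so +6): 18 + 6 = 24.
A3 applies: 24 + 3 = 27.
A5 applies: 27 − 1 = 26.
A6 applies: 26 + 3 = 29.
A7 applies: 29 + 2 = 31.
Level 31 exceeds the maximum of 26; capped at 26.
Final offense level: 26.
Criminal history: 13 prior points → Category Serious (8-14).
Level 26 falls in the 19-26 band.
Grid: Level 19-26 × Category Serious = 55-65 months.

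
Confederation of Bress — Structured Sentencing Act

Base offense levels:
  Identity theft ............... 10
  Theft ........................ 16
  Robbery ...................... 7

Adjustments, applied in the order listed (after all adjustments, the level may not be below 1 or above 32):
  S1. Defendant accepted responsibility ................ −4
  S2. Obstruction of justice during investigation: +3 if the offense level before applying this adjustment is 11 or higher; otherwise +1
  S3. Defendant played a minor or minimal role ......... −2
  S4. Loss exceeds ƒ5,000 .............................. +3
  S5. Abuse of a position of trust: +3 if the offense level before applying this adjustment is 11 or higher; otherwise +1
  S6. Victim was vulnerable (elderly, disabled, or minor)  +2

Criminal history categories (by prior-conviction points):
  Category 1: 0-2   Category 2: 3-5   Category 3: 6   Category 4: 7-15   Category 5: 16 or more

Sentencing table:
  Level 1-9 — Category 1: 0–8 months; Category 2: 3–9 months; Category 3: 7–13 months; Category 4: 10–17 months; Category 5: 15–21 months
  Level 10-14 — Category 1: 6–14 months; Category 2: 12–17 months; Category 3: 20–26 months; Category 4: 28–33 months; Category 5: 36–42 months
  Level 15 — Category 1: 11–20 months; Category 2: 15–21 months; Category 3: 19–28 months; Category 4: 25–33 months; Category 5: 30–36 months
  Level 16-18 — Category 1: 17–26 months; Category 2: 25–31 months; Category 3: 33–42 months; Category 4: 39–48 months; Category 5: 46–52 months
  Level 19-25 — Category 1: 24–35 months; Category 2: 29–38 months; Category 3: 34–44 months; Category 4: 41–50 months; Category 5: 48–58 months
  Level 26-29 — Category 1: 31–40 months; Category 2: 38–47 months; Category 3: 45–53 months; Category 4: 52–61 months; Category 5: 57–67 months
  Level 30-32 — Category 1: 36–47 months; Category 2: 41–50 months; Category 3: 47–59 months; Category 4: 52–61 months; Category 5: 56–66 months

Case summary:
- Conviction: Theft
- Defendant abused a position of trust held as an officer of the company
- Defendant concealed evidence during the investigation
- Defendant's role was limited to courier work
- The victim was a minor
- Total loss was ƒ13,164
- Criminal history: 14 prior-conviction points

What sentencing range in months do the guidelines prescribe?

Base offense level for theft: 16.
S2 applies (level before this adjustment is 16 ≥ 11, so +3): 16 + 3 = 19.
S3 applies: 19 − 2 = 17.
S4 applies: 17 + 3 = 20.
S5 applies (level before this adjustment is 20 ≥ 11, so +3): 20 + 3 = 23.
S6 applies: 23 + 2 = 25.
Final offense level: 25.
Criminal history: 14 prior points → Category 4 (7-15).
Level 25 falls in the 19-25 band.
Grid: Level 19-25 × Category 4 = 41-50 months.

41-50 months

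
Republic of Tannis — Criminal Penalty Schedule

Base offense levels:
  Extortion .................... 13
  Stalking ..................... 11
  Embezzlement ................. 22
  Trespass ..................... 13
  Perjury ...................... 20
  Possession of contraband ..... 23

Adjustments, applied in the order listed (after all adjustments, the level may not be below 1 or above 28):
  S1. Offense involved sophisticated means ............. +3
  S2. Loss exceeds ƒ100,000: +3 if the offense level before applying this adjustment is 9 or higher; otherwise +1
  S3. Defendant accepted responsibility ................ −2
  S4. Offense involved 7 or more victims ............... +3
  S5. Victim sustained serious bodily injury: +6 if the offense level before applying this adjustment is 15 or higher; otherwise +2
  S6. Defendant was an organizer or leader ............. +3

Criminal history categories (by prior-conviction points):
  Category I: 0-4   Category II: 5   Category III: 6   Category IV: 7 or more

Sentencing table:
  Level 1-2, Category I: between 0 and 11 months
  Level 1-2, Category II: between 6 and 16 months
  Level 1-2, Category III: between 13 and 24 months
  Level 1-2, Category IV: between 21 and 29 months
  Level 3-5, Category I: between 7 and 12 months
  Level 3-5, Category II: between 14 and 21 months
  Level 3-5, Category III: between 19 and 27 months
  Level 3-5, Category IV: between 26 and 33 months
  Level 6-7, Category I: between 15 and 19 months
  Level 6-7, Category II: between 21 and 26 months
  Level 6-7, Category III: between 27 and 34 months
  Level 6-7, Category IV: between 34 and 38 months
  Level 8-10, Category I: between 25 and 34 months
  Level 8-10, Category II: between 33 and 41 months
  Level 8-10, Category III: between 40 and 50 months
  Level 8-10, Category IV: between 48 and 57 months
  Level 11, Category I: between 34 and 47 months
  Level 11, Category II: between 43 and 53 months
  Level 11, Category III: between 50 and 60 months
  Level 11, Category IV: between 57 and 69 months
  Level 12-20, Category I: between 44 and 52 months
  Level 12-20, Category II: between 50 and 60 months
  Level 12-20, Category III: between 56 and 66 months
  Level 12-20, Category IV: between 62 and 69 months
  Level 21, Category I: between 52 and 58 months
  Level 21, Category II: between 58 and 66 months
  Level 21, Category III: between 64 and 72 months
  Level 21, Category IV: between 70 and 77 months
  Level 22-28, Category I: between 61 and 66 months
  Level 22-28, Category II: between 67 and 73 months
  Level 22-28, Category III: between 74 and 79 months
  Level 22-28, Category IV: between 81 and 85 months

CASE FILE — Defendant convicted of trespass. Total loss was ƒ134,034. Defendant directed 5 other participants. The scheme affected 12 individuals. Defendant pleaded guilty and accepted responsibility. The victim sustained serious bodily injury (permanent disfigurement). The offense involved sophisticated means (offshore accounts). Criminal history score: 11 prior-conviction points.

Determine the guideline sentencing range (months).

81-85 months

Base offense level for trespass: 13.
S1 applies: 13 + 3 = 16.
S2 applies (level before this adjustment is 16 ≥ 9, so +3): 16 + 3 = 19.
S3 applies: 19 − 2 = 17.
S4 applies: 17 + 3 = 20.
S5 applies (level before this adjustment is 20 ≥ 15, so +6): 20 + 6 = 26.
S6 applies: 26 + 3 = 29.
Level 29 exceeds the maximum of 28; capped at 28.
Final offense level: 28.
Criminal history: 11 prior points → Category IV (7+).
Level 28 falls in the 22-28 band.
Grid: Level 22-28 × Category IV = 81-85 months.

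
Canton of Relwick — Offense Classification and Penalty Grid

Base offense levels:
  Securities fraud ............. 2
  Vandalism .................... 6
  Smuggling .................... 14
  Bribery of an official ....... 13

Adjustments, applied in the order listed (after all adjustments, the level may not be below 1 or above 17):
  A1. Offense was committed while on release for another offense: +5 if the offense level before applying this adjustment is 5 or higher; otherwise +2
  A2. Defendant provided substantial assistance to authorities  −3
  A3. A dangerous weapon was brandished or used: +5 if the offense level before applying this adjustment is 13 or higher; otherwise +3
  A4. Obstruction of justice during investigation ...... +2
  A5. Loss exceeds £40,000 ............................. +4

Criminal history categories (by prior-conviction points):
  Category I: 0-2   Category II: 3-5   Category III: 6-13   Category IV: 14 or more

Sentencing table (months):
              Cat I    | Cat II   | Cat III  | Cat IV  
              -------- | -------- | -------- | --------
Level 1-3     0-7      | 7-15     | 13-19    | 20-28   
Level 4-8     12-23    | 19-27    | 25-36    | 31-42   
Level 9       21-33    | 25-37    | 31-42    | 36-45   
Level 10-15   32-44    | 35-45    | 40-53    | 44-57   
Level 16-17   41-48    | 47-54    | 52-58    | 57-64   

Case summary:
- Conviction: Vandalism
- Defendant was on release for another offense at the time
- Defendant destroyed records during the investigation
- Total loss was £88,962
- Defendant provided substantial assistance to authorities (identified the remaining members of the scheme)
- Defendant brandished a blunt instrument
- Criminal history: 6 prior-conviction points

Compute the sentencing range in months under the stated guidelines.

Base offense level for vandalism: 6.
A1 applies (level before this adjustment is 6 ≥ 5, so +5): 6 + 5 = 11.
A2 applies: 11 − 3 = 8.
A3 applies (level before this adjustment is 8 < 13, so +3): 8 + 3 = 11.
A4 applies: 11 + 2 = 13.
A5 applies: 13 + 4 = 17.
Final offense level: 17.
Criminal history: 6 prior points → Category III (6-13).
Level 17 falls in the 16-17 band.
Grid: Level 16-17 × Category III = 52-58 months.

52-58 months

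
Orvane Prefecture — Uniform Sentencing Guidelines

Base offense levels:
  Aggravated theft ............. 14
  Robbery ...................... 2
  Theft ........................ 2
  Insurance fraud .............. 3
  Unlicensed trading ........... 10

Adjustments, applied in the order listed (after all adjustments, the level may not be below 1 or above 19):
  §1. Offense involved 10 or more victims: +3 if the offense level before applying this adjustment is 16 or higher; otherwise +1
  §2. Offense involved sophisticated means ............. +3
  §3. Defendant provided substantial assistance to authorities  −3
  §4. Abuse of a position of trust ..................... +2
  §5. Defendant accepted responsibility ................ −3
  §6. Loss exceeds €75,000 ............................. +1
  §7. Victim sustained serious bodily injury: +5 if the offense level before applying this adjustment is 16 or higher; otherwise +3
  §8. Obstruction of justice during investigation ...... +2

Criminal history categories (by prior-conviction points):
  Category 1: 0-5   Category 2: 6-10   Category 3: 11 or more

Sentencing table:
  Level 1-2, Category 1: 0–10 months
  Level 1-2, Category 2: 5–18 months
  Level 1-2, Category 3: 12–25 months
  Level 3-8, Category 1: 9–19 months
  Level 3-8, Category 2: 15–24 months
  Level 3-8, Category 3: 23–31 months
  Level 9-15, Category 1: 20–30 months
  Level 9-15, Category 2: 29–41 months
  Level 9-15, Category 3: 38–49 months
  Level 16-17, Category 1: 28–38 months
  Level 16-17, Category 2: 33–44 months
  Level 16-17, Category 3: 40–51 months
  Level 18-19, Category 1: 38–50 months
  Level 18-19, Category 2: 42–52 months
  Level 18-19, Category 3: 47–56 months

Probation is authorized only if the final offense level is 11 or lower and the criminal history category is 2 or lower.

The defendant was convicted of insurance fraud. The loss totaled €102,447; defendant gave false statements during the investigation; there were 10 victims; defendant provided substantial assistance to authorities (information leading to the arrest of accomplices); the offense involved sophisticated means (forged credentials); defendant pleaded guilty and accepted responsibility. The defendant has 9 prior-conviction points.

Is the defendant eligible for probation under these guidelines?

Yes

Base offense level for insurance fraud: 3.
§1 applies (level before this adjustment is 3 < 16, so +1): 3 + 1 = 4.
§2 applies: 4 + 3 = 7.
§3 applies: 7 − 3 = 4.
§5 applies: 4 − 3 = 1.
§6 applies: 1 + 1 = 2.
§8 applies: 2 + 2 = 4.
Final offense level: 4.
Criminal history: 9 prior points → Category 2 (6-10).
Level 4 falls in the 3-8 band.
Grid: Level 3-8 × Category 2 = 15-24 months.
Probation check: level 4 ≤ 11 and category 2 ≤ 2 → eligible.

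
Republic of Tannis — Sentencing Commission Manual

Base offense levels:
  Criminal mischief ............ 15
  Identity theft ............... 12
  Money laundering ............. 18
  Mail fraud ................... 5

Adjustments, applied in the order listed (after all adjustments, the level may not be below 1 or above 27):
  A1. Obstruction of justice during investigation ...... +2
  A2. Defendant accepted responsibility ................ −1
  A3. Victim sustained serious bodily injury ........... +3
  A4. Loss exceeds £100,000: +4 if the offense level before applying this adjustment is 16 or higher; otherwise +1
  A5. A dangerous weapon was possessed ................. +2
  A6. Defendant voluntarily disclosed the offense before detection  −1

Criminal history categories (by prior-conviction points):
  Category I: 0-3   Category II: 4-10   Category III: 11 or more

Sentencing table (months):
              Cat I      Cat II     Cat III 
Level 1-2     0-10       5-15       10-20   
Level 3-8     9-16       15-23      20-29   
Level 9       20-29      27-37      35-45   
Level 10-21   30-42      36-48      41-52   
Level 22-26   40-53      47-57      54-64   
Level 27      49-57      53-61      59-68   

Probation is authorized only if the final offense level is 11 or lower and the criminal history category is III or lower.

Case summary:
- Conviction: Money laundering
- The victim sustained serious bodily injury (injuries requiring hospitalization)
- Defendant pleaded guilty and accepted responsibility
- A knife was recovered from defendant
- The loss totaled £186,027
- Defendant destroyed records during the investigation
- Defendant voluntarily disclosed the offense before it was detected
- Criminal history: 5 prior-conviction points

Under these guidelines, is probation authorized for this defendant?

Base offense level for money laundering: 18.
A1 applies: 18 + 2 = 20.
A2 applies: 20 − 1 = 19.
A3 applies: 19 + 3 = 22.
A4 applies (level before this adjustment is 22 ≥ 16, so +4): 22 + 4 = 26.
A5 applies: 26 + 2 = 28.
A6 applies: 28 − 1 = 27.
Final offense level: 27.
Criminal history: 5 prior points → Category II (4-10).
Level 27 falls in the 27 band.
Grid: Level 27 × Category II = 53-61 months.
Probation check: level 27 > 11 and category II ≤ III → not eligible.

No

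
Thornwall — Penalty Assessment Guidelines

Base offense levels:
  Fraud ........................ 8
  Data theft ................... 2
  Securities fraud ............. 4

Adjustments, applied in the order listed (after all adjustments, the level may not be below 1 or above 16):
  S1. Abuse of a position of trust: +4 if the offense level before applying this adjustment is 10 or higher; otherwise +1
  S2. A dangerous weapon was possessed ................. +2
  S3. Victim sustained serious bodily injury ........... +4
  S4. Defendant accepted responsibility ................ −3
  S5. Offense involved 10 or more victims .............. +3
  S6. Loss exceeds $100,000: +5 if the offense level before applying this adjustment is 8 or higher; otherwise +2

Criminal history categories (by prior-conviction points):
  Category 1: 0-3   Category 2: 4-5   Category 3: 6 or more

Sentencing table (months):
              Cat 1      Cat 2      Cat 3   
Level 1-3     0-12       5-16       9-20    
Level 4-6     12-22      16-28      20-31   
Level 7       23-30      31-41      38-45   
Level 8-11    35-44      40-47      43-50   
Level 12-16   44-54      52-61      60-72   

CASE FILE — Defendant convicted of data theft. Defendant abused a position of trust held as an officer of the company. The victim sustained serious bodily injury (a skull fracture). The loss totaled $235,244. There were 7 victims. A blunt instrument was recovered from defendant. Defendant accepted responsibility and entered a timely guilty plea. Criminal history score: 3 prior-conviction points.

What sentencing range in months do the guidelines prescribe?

35-44 months

Base offense level for data theft: 2.
S1 applies (level before this adjustment is 2 < 10, so +1): 2 + 1 = 3.
S2 applies: 3 + 2 = 5.
S3 applies: 5 + 4 = 9.
S4 applies: 9 − 3 = 6.
S5 does not apply.
S6 applies (level before this adjustment is 6 < 8, so +2): 6 + 2 = 8.
Final offense level: 8.
Criminal history: 3 prior points → Category 1 (0-3).
Level 8 falls in the 8-11 band.
Grid: Level 8-11 × Category 1 = 35-44 months.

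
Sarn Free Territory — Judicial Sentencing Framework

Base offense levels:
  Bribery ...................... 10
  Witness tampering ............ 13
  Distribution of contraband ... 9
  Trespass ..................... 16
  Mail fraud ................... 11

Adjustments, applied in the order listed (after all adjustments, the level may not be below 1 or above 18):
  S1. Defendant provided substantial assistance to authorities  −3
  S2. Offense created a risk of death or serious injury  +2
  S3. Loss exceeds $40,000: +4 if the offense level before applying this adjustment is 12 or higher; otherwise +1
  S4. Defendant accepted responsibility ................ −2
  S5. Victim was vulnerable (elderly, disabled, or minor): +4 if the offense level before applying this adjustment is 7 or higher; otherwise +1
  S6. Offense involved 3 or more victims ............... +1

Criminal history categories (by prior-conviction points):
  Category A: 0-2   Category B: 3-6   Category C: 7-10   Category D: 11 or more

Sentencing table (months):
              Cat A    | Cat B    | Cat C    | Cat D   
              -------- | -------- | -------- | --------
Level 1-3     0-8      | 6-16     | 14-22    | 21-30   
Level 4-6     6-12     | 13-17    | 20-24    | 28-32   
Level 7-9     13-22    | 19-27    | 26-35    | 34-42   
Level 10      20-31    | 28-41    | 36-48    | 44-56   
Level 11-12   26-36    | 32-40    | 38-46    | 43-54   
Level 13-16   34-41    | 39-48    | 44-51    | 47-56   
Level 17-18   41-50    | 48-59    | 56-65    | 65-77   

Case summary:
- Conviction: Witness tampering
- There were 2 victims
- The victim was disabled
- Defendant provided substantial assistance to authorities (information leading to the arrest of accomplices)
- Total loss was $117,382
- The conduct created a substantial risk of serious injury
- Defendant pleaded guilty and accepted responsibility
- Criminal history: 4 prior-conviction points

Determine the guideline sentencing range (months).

Base offense level for witness tampering: 13.
S1 applies: 13 − 3 = 10.
S2 applies: 10 + 2 = 12.
S3 applies (level before this adjustment is 12 ≥ 12, so +4): 12 + 4 = 16.
S4 applies: 16 − 2 = 14.
S5 applies (level before this adjustment is 14 ≥ 7, so +4): 14 + 4 = 18.
S6 does not apply.
Final offense level: 18.
Criminal history: 4 prior points → Category B (3-6).
Level 18 falls in the 17-18 band.
Grid: Level 17-18 × Category B = 48-59 months.

48-59 months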